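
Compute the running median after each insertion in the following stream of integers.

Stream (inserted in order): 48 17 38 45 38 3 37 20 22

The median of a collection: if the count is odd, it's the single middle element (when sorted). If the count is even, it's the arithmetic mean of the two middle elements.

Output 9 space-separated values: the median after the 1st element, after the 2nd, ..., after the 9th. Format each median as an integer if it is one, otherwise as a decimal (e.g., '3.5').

Step 1: insert 48 -> lo=[48] (size 1, max 48) hi=[] (size 0) -> median=48
Step 2: insert 17 -> lo=[17] (size 1, max 17) hi=[48] (size 1, min 48) -> median=32.5
Step 3: insert 38 -> lo=[17, 38] (size 2, max 38) hi=[48] (size 1, min 48) -> median=38
Step 4: insert 45 -> lo=[17, 38] (size 2, max 38) hi=[45, 48] (size 2, min 45) -> median=41.5
Step 5: insert 38 -> lo=[17, 38, 38] (size 3, max 38) hi=[45, 48] (size 2, min 45) -> median=38
Step 6: insert 3 -> lo=[3, 17, 38] (size 3, max 38) hi=[38, 45, 48] (size 3, min 38) -> median=38
Step 7: insert 37 -> lo=[3, 17, 37, 38] (size 4, max 38) hi=[38, 45, 48] (size 3, min 38) -> median=38
Step 8: insert 20 -> lo=[3, 17, 20, 37] (size 4, max 37) hi=[38, 38, 45, 48] (size 4, min 38) -> median=37.5
Step 9: insert 22 -> lo=[3, 17, 20, 22, 37] (size 5, max 37) hi=[38, 38, 45, 48] (size 4, min 38) -> median=37

Answer: 48 32.5 38 41.5 38 38 38 37.5 37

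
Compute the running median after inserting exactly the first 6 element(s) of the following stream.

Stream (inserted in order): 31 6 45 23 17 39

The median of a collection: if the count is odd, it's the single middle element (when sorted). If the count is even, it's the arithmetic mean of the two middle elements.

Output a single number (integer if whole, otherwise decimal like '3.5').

Answer: 27

Derivation:
Step 1: insert 31 -> lo=[31] (size 1, max 31) hi=[] (size 0) -> median=31
Step 2: insert 6 -> lo=[6] (size 1, max 6) hi=[31] (size 1, min 31) -> median=18.5
Step 3: insert 45 -> lo=[6, 31] (size 2, max 31) hi=[45] (size 1, min 45) -> median=31
Step 4: insert 23 -> lo=[6, 23] (size 2, max 23) hi=[31, 45] (size 2, min 31) -> median=27
Step 5: insert 17 -> lo=[6, 17, 23] (size 3, max 23) hi=[31, 45] (size 2, min 31) -> median=23
Step 6: insert 39 -> lo=[6, 17, 23] (size 3, max 23) hi=[31, 39, 45] (size 3, min 31) -> median=27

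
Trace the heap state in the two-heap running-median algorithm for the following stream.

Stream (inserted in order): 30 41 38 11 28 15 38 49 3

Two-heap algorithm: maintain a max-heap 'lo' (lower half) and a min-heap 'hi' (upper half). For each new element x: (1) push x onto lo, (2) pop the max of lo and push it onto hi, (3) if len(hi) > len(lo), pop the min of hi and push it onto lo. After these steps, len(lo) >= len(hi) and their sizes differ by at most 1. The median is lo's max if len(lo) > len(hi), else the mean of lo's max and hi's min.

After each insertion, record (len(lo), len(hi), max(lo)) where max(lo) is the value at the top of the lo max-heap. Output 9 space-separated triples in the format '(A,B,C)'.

Answer: (1,0,30) (1,1,30) (2,1,38) (2,2,30) (3,2,30) (3,3,28) (4,3,30) (4,4,30) (5,4,30)

Derivation:
Step 1: insert 30 -> lo=[30] hi=[] -> (len(lo)=1, len(hi)=0, max(lo)=30)
Step 2: insert 41 -> lo=[30] hi=[41] -> (len(lo)=1, len(hi)=1, max(lo)=30)
Step 3: insert 38 -> lo=[30, 38] hi=[41] -> (len(lo)=2, len(hi)=1, max(lo)=38)
Step 4: insert 11 -> lo=[11, 30] hi=[38, 41] -> (len(lo)=2, len(hi)=2, max(lo)=30)
Step 5: insert 28 -> lo=[11, 28, 30] hi=[38, 41] -> (len(lo)=3, len(hi)=2, max(lo)=30)
Step 6: insert 15 -> lo=[11, 15, 28] hi=[30, 38, 41] -> (len(lo)=3, len(hi)=3, max(lo)=28)
Step 7: insert 38 -> lo=[11, 15, 28, 30] hi=[38, 38, 41] -> (len(lo)=4, len(hi)=3, max(lo)=30)
Step 8: insert 49 -> lo=[11, 15, 28, 30] hi=[38, 38, 41, 49] -> (len(lo)=4, len(hi)=4, max(lo)=30)
Step 9: insert 3 -> lo=[3, 11, 15, 28, 30] hi=[38, 38, 41, 49] -> (len(lo)=5, len(hi)=4, max(lo)=30)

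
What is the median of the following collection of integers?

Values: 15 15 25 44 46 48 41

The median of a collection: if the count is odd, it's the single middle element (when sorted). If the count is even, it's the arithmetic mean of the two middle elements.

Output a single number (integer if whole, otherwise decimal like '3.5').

Answer: 41

Derivation:
Step 1: insert 15 -> lo=[15] (size 1, max 15) hi=[] (size 0) -> median=15
Step 2: insert 15 -> lo=[15] (size 1, max 15) hi=[15] (size 1, min 15) -> median=15
Step 3: insert 25 -> lo=[15, 15] (size 2, max 15) hi=[25] (size 1, min 25) -> median=15
Step 4: insert 44 -> lo=[15, 15] (size 2, max 15) hi=[25, 44] (size 2, min 25) -> median=20
Step 5: insert 46 -> lo=[15, 15, 25] (size 3, max 25) hi=[44, 46] (size 2, min 44) -> median=25
Step 6: insert 48 -> lo=[15, 15, 25] (size 3, max 25) hi=[44, 46, 48] (size 3, min 44) -> median=34.5
Step 7: insert 41 -> lo=[15, 15, 25, 41] (size 4, max 41) hi=[44, 46, 48] (size 3, min 44) -> median=41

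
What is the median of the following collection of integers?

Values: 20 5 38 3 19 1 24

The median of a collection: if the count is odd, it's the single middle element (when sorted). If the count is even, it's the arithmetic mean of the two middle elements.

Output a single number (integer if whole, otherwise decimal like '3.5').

Step 1: insert 20 -> lo=[20] (size 1, max 20) hi=[] (size 0) -> median=20
Step 2: insert 5 -> lo=[5] (size 1, max 5) hi=[20] (size 1, min 20) -> median=12.5
Step 3: insert 38 -> lo=[5, 20] (size 2, max 20) hi=[38] (size 1, min 38) -> median=20
Step 4: insert 3 -> lo=[3, 5] (size 2, max 5) hi=[20, 38] (size 2, min 20) -> median=12.5
Step 5: insert 19 -> lo=[3, 5, 19] (size 3, max 19) hi=[20, 38] (size 2, min 20) -> median=19
Step 6: insert 1 -> lo=[1, 3, 5] (size 3, max 5) hi=[19, 20, 38] (size 3, min 19) -> median=12
Step 7: insert 24 -> lo=[1, 3, 5, 19] (size 4, max 19) hi=[20, 24, 38] (size 3, min 20) -> median=19

Answer: 19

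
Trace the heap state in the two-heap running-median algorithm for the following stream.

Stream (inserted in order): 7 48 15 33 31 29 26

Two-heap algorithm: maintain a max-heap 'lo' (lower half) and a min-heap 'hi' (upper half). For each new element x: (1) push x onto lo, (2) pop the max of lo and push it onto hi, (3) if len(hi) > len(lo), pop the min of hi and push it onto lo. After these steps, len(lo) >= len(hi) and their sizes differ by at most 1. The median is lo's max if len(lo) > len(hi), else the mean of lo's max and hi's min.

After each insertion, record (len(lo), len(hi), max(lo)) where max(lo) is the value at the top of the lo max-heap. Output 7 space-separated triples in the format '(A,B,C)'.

Answer: (1,0,7) (1,1,7) (2,1,15) (2,2,15) (3,2,31) (3,3,29) (4,3,29)

Derivation:
Step 1: insert 7 -> lo=[7] hi=[] -> (len(lo)=1, len(hi)=0, max(lo)=7)
Step 2: insert 48 -> lo=[7] hi=[48] -> (len(lo)=1, len(hi)=1, max(lo)=7)
Step 3: insert 15 -> lo=[7, 15] hi=[48] -> (len(lo)=2, len(hi)=1, max(lo)=15)
Step 4: insert 33 -> lo=[7, 15] hi=[33, 48] -> (len(lo)=2, len(hi)=2, max(lo)=15)
Step 5: insert 31 -> lo=[7, 15, 31] hi=[33, 48] -> (len(lo)=3, len(hi)=2, max(lo)=31)
Step 6: insert 29 -> lo=[7, 15, 29] hi=[31, 33, 48] -> (len(lo)=3, len(hi)=3, max(lo)=29)
Step 7: insert 26 -> lo=[7, 15, 26, 29] hi=[31, 33, 48] -> (len(lo)=4, len(hi)=3, max(lo)=29)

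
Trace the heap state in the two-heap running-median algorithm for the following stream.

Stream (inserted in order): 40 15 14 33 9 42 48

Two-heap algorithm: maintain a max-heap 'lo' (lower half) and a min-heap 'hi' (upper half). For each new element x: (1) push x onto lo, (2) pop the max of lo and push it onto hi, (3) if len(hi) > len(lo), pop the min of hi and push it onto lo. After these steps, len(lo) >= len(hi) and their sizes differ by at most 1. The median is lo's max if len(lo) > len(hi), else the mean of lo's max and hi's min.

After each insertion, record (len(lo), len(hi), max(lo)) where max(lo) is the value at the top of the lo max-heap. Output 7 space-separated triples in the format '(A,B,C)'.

Step 1: insert 40 -> lo=[40] hi=[] -> (len(lo)=1, len(hi)=0, max(lo)=40)
Step 2: insert 15 -> lo=[15] hi=[40] -> (len(lo)=1, len(hi)=1, max(lo)=15)
Step 3: insert 14 -> lo=[14, 15] hi=[40] -> (len(lo)=2, len(hi)=1, max(lo)=15)
Step 4: insert 33 -> lo=[14, 15] hi=[33, 40] -> (len(lo)=2, len(hi)=2, max(lo)=15)
Step 5: insert 9 -> lo=[9, 14, 15] hi=[33, 40] -> (len(lo)=3, len(hi)=2, max(lo)=15)
Step 6: insert 42 -> lo=[9, 14, 15] hi=[33, 40, 42] -> (len(lo)=3, len(hi)=3, max(lo)=15)
Step 7: insert 48 -> lo=[9, 14, 15, 33] hi=[40, 42, 48] -> (len(lo)=4, len(hi)=3, max(lo)=33)

Answer: (1,0,40) (1,1,15) (2,1,15) (2,2,15) (3,2,15) (3,3,15) (4,3,33)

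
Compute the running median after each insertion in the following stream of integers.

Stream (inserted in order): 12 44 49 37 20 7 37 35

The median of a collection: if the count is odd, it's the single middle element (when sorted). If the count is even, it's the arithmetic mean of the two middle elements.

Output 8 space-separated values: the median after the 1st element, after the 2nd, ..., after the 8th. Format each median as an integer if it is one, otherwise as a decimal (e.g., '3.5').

Step 1: insert 12 -> lo=[12] (size 1, max 12) hi=[] (size 0) -> median=12
Step 2: insert 44 -> lo=[12] (size 1, max 12) hi=[44] (size 1, min 44) -> median=28
Step 3: insert 49 -> lo=[12, 44] (size 2, max 44) hi=[49] (size 1, min 49) -> median=44
Step 4: insert 37 -> lo=[12, 37] (size 2, max 37) hi=[44, 49] (size 2, min 44) -> median=40.5
Step 5: insert 20 -> lo=[12, 20, 37] (size 3, max 37) hi=[44, 49] (size 2, min 44) -> median=37
Step 6: insert 7 -> lo=[7, 12, 20] (size 3, max 20) hi=[37, 44, 49] (size 3, min 37) -> median=28.5
Step 7: insert 37 -> lo=[7, 12, 20, 37] (size 4, max 37) hi=[37, 44, 49] (size 3, min 37) -> median=37
Step 8: insert 35 -> lo=[7, 12, 20, 35] (size 4, max 35) hi=[37, 37, 44, 49] (size 4, min 37) -> median=36

Answer: 12 28 44 40.5 37 28.5 37 36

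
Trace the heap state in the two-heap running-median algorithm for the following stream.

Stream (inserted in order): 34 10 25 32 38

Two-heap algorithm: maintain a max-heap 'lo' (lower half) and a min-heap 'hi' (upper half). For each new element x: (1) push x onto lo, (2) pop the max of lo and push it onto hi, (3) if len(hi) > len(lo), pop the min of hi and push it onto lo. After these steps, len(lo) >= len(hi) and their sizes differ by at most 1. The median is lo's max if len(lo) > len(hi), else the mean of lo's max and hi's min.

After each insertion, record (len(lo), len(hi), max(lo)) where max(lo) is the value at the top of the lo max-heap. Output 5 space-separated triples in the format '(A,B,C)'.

Answer: (1,0,34) (1,1,10) (2,1,25) (2,2,25) (3,2,32)

Derivation:
Step 1: insert 34 -> lo=[34] hi=[] -> (len(lo)=1, len(hi)=0, max(lo)=34)
Step 2: insert 10 -> lo=[10] hi=[34] -> (len(lo)=1, len(hi)=1, max(lo)=10)
Step 3: insert 25 -> lo=[10, 25] hi=[34] -> (len(lo)=2, len(hi)=1, max(lo)=25)
Step 4: insert 32 -> lo=[10, 25] hi=[32, 34] -> (len(lo)=2, len(hi)=2, max(lo)=25)
Step 5: insert 38 -> lo=[10, 25, 32] hi=[34, 38] -> (len(lo)=3, len(hi)=2, max(lo)=32)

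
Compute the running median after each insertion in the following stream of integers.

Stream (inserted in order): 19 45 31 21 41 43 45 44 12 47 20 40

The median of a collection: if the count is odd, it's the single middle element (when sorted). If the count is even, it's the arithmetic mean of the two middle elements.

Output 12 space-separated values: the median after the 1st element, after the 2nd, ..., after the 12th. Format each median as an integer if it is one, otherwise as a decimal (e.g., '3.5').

Step 1: insert 19 -> lo=[19] (size 1, max 19) hi=[] (size 0) -> median=19
Step 2: insert 45 -> lo=[19] (size 1, max 19) hi=[45] (size 1, min 45) -> median=32
Step 3: insert 31 -> lo=[19, 31] (size 2, max 31) hi=[45] (size 1, min 45) -> median=31
Step 4: insert 21 -> lo=[19, 21] (size 2, max 21) hi=[31, 45] (size 2, min 31) -> median=26
Step 5: insert 41 -> lo=[19, 21, 31] (size 3, max 31) hi=[41, 45] (size 2, min 41) -> median=31
Step 6: insert 43 -> lo=[19, 21, 31] (size 3, max 31) hi=[41, 43, 45] (size 3, min 41) -> median=36
Step 7: insert 45 -> lo=[19, 21, 31, 41] (size 4, max 41) hi=[43, 45, 45] (size 3, min 43) -> median=41
Step 8: insert 44 -> lo=[19, 21, 31, 41] (size 4, max 41) hi=[43, 44, 45, 45] (size 4, min 43) -> median=42
Step 9: insert 12 -> lo=[12, 19, 21, 31, 41] (size 5, max 41) hi=[43, 44, 45, 45] (size 4, min 43) -> median=41
Step 10: insert 47 -> lo=[12, 19, 21, 31, 41] (size 5, max 41) hi=[43, 44, 45, 45, 47] (size 5, min 43) -> median=42
Step 11: insert 20 -> lo=[12, 19, 20, 21, 31, 41] (size 6, max 41) hi=[43, 44, 45, 45, 47] (size 5, min 43) -> median=41
Step 12: insert 40 -> lo=[12, 19, 20, 21, 31, 40] (size 6, max 40) hi=[41, 43, 44, 45, 45, 47] (size 6, min 41) -> median=40.5

Answer: 19 32 31 26 31 36 41 42 41 42 41 40.5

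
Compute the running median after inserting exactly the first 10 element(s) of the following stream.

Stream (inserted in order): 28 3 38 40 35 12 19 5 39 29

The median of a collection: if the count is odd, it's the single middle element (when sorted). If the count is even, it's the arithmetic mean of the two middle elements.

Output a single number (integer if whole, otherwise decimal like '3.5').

Answer: 28.5

Derivation:
Step 1: insert 28 -> lo=[28] (size 1, max 28) hi=[] (size 0) -> median=28
Step 2: insert 3 -> lo=[3] (size 1, max 3) hi=[28] (size 1, min 28) -> median=15.5
Step 3: insert 38 -> lo=[3, 28] (size 2, max 28) hi=[38] (size 1, min 38) -> median=28
Step 4: insert 40 -> lo=[3, 28] (size 2, max 28) hi=[38, 40] (size 2, min 38) -> median=33
Step 5: insert 35 -> lo=[3, 28, 35] (size 3, max 35) hi=[38, 40] (size 2, min 38) -> median=35
Step 6: insert 12 -> lo=[3, 12, 28] (size 3, max 28) hi=[35, 38, 40] (size 3, min 35) -> median=31.5
Step 7: insert 19 -> lo=[3, 12, 19, 28] (size 4, max 28) hi=[35, 38, 40] (size 3, min 35) -> median=28
Step 8: insert 5 -> lo=[3, 5, 12, 19] (size 4, max 19) hi=[28, 35, 38, 40] (size 4, min 28) -> median=23.5
Step 9: insert 39 -> lo=[3, 5, 12, 19, 28] (size 5, max 28) hi=[35, 38, 39, 40] (size 4, min 35) -> median=28
Step 10: insert 29 -> lo=[3, 5, 12, 19, 28] (size 5, max 28) hi=[29, 35, 38, 39, 40] (size 5, min 29) -> median=28.5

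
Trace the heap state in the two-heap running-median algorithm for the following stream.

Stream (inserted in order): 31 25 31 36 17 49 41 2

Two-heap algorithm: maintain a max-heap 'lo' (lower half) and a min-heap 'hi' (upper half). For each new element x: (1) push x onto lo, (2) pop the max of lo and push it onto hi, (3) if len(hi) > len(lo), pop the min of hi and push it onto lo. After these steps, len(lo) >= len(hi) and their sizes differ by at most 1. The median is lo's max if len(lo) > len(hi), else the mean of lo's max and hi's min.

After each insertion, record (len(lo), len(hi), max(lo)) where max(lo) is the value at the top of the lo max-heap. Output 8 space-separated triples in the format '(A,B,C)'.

Step 1: insert 31 -> lo=[31] hi=[] -> (len(lo)=1, len(hi)=0, max(lo)=31)
Step 2: insert 25 -> lo=[25] hi=[31] -> (len(lo)=1, len(hi)=1, max(lo)=25)
Step 3: insert 31 -> lo=[25, 31] hi=[31] -> (len(lo)=2, len(hi)=1, max(lo)=31)
Step 4: insert 36 -> lo=[25, 31] hi=[31, 36] -> (len(lo)=2, len(hi)=2, max(lo)=31)
Step 5: insert 17 -> lo=[17, 25, 31] hi=[31, 36] -> (len(lo)=3, len(hi)=2, max(lo)=31)
Step 6: insert 49 -> lo=[17, 25, 31] hi=[31, 36, 49] -> (len(lo)=3, len(hi)=3, max(lo)=31)
Step 7: insert 41 -> lo=[17, 25, 31, 31] hi=[36, 41, 49] -> (len(lo)=4, len(hi)=3, max(lo)=31)
Step 8: insert 2 -> lo=[2, 17, 25, 31] hi=[31, 36, 41, 49] -> (len(lo)=4, len(hi)=4, max(lo)=31)

Answer: (1,0,31) (1,1,25) (2,1,31) (2,2,31) (3,2,31) (3,3,31) (4,3,31) (4,4,31)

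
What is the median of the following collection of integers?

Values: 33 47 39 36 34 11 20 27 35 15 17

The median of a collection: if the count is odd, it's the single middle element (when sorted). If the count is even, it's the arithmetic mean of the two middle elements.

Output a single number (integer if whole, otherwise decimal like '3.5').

Step 1: insert 33 -> lo=[33] (size 1, max 33) hi=[] (size 0) -> median=33
Step 2: insert 47 -> lo=[33] (size 1, max 33) hi=[47] (size 1, min 47) -> median=40
Step 3: insert 39 -> lo=[33, 39] (size 2, max 39) hi=[47] (size 1, min 47) -> median=39
Step 4: insert 36 -> lo=[33, 36] (size 2, max 36) hi=[39, 47] (size 2, min 39) -> median=37.5
Step 5: insert 34 -> lo=[33, 34, 36] (size 3, max 36) hi=[39, 47] (size 2, min 39) -> median=36
Step 6: insert 11 -> lo=[11, 33, 34] (size 3, max 34) hi=[36, 39, 47] (size 3, min 36) -> median=35
Step 7: insert 20 -> lo=[11, 20, 33, 34] (size 4, max 34) hi=[36, 39, 47] (size 3, min 36) -> median=34
Step 8: insert 27 -> lo=[11, 20, 27, 33] (size 4, max 33) hi=[34, 36, 39, 47] (size 4, min 34) -> median=33.5
Step 9: insert 35 -> lo=[11, 20, 27, 33, 34] (size 5, max 34) hi=[35, 36, 39, 47] (size 4, min 35) -> median=34
Step 10: insert 15 -> lo=[11, 15, 20, 27, 33] (size 5, max 33) hi=[34, 35, 36, 39, 47] (size 5, min 34) -> median=33.5
Step 11: insert 17 -> lo=[11, 15, 17, 20, 27, 33] (size 6, max 33) hi=[34, 35, 36, 39, 47] (size 5, min 34) -> median=33

Answer: 33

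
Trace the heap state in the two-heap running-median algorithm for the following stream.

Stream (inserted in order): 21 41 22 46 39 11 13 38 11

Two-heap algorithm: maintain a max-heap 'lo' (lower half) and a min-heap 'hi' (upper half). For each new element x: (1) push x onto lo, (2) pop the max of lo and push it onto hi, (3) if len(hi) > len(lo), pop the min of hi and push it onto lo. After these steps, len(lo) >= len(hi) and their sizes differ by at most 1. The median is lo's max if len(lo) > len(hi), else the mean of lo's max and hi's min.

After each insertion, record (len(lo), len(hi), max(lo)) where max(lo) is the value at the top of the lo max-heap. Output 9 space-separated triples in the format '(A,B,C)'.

Step 1: insert 21 -> lo=[21] hi=[] -> (len(lo)=1, len(hi)=0, max(lo)=21)
Step 2: insert 41 -> lo=[21] hi=[41] -> (len(lo)=1, len(hi)=1, max(lo)=21)
Step 3: insert 22 -> lo=[21, 22] hi=[41] -> (len(lo)=2, len(hi)=1, max(lo)=22)
Step 4: insert 46 -> lo=[21, 22] hi=[41, 46] -> (len(lo)=2, len(hi)=2, max(lo)=22)
Step 5: insert 39 -> lo=[21, 22, 39] hi=[41, 46] -> (len(lo)=3, len(hi)=2, max(lo)=39)
Step 6: insert 11 -> lo=[11, 21, 22] hi=[39, 41, 46] -> (len(lo)=3, len(hi)=3, max(lo)=22)
Step 7: insert 13 -> lo=[11, 13, 21, 22] hi=[39, 41, 46] -> (len(lo)=4, len(hi)=3, max(lo)=22)
Step 8: insert 38 -> lo=[11, 13, 21, 22] hi=[38, 39, 41, 46] -> (len(lo)=4, len(hi)=4, max(lo)=22)
Step 9: insert 11 -> lo=[11, 11, 13, 21, 22] hi=[38, 39, 41, 46] -> (len(lo)=5, len(hi)=4, max(lo)=22)

Answer: (1,0,21) (1,1,21) (2,1,22) (2,2,22) (3,2,39) (3,3,22) (4,3,22) (4,4,22) (5,4,22)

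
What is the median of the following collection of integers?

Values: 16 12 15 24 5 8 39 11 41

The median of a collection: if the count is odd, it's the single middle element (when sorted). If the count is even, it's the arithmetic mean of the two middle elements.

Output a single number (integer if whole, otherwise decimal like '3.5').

Answer: 15

Derivation:
Step 1: insert 16 -> lo=[16] (size 1, max 16) hi=[] (size 0) -> median=16
Step 2: insert 12 -> lo=[12] (size 1, max 12) hi=[16] (size 1, min 16) -> median=14
Step 3: insert 15 -> lo=[12, 15] (size 2, max 15) hi=[16] (size 1, min 16) -> median=15
Step 4: insert 24 -> lo=[12, 15] (size 2, max 15) hi=[16, 24] (size 2, min 16) -> median=15.5
Step 5: insert 5 -> lo=[5, 12, 15] (size 3, max 15) hi=[16, 24] (size 2, min 16) -> median=15
Step 6: insert 8 -> lo=[5, 8, 12] (size 3, max 12) hi=[15, 16, 24] (size 3, min 15) -> median=13.5
Step 7: insert 39 -> lo=[5, 8, 12, 15] (size 4, max 15) hi=[16, 24, 39] (size 3, min 16) -> median=15
Step 8: insert 11 -> lo=[5, 8, 11, 12] (size 4, max 12) hi=[15, 16, 24, 39] (size 4, min 15) -> median=13.5
Step 9: insert 41 -> lo=[5, 8, 11, 12, 15] (size 5, max 15) hi=[16, 24, 39, 41] (size 4, min 16) -> median=15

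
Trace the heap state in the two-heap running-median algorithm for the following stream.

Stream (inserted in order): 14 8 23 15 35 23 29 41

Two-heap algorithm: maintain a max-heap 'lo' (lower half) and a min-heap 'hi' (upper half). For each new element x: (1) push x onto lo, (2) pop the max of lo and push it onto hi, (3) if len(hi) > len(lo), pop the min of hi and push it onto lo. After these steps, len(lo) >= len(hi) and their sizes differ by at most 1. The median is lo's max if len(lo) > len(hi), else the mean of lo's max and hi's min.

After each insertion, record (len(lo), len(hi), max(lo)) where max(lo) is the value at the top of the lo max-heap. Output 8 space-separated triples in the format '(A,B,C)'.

Step 1: insert 14 -> lo=[14] hi=[] -> (len(lo)=1, len(hi)=0, max(lo)=14)
Step 2: insert 8 -> lo=[8] hi=[14] -> (len(lo)=1, len(hi)=1, max(lo)=8)
Step 3: insert 23 -> lo=[8, 14] hi=[23] -> (len(lo)=2, len(hi)=1, max(lo)=14)
Step 4: insert 15 -> lo=[8, 14] hi=[15, 23] -> (len(lo)=2, len(hi)=2, max(lo)=14)
Step 5: insert 35 -> lo=[8, 14, 15] hi=[23, 35] -> (len(lo)=3, len(hi)=2, max(lo)=15)
Step 6: insert 23 -> lo=[8, 14, 15] hi=[23, 23, 35] -> (len(lo)=3, len(hi)=3, max(lo)=15)
Step 7: insert 29 -> lo=[8, 14, 15, 23] hi=[23, 29, 35] -> (len(lo)=4, len(hi)=3, max(lo)=23)
Step 8: insert 41 -> lo=[8, 14, 15, 23] hi=[23, 29, 35, 41] -> (len(lo)=4, len(hi)=4, max(lo)=23)

Answer: (1,0,14) (1,1,8) (2,1,14) (2,2,14) (3,2,15) (3,3,15) (4,3,23) (4,4,23)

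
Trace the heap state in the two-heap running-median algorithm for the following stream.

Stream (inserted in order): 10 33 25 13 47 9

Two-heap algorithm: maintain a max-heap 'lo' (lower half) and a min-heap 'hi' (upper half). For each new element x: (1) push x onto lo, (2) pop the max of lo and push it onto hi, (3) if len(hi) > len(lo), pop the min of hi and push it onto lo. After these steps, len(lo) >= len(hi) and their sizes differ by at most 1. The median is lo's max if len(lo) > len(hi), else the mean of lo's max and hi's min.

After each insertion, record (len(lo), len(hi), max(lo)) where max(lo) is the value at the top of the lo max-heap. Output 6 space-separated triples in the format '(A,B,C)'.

Answer: (1,0,10) (1,1,10) (2,1,25) (2,2,13) (3,2,25) (3,3,13)

Derivation:
Step 1: insert 10 -> lo=[10] hi=[] -> (len(lo)=1, len(hi)=0, max(lo)=10)
Step 2: insert 33 -> lo=[10] hi=[33] -> (len(lo)=1, len(hi)=1, max(lo)=10)
Step 3: insert 25 -> lo=[10, 25] hi=[33] -> (len(lo)=2, len(hi)=1, max(lo)=25)
Step 4: insert 13 -> lo=[10, 13] hi=[25, 33] -> (len(lo)=2, len(hi)=2, max(lo)=13)
Step 5: insert 47 -> lo=[10, 13, 25] hi=[33, 47] -> (len(lo)=3, len(hi)=2, max(lo)=25)
Step 6: insert 9 -> lo=[9, 10, 13] hi=[25, 33, 47] -> (len(lo)=3, len(hi)=3, max(lo)=13)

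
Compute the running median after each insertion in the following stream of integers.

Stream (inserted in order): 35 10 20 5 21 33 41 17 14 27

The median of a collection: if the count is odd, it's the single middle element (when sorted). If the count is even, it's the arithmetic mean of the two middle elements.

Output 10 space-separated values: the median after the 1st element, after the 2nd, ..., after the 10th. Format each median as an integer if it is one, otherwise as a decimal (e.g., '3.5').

Step 1: insert 35 -> lo=[35] (size 1, max 35) hi=[] (size 0) -> median=35
Step 2: insert 10 -> lo=[10] (size 1, max 10) hi=[35] (size 1, min 35) -> median=22.5
Step 3: insert 20 -> lo=[10, 20] (size 2, max 20) hi=[35] (size 1, min 35) -> median=20
Step 4: insert 5 -> lo=[5, 10] (size 2, max 10) hi=[20, 35] (size 2, min 20) -> median=15
Step 5: insert 21 -> lo=[5, 10, 20] (size 3, max 20) hi=[21, 35] (size 2, min 21) -> median=20
Step 6: insert 33 -> lo=[5, 10, 20] (size 3, max 20) hi=[21, 33, 35] (size 3, min 21) -> median=20.5
Step 7: insert 41 -> lo=[5, 10, 20, 21] (size 4, max 21) hi=[33, 35, 41] (size 3, min 33) -> median=21
Step 8: insert 17 -> lo=[5, 10, 17, 20] (size 4, max 20) hi=[21, 33, 35, 41] (size 4, min 21) -> median=20.5
Step 9: insert 14 -> lo=[5, 10, 14, 17, 20] (size 5, max 20) hi=[21, 33, 35, 41] (size 4, min 21) -> median=20
Step 10: insert 27 -> lo=[5, 10, 14, 17, 20] (size 5, max 20) hi=[21, 27, 33, 35, 41] (size 5, min 21) -> median=20.5

Answer: 35 22.5 20 15 20 20.5 21 20.5 20 20.5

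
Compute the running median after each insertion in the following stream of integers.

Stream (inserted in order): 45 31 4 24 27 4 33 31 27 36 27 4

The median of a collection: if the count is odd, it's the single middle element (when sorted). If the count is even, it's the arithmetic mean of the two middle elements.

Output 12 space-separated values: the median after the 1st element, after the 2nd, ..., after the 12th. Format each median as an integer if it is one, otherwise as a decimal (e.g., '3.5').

Answer: 45 38 31 27.5 27 25.5 27 29 27 29 27 27

Derivation:
Step 1: insert 45 -> lo=[45] (size 1, max 45) hi=[] (size 0) -> median=45
Step 2: insert 31 -> lo=[31] (size 1, max 31) hi=[45] (size 1, min 45) -> median=38
Step 3: insert 4 -> lo=[4, 31] (size 2, max 31) hi=[45] (size 1, min 45) -> median=31
Step 4: insert 24 -> lo=[4, 24] (size 2, max 24) hi=[31, 45] (size 2, min 31) -> median=27.5
Step 5: insert 27 -> lo=[4, 24, 27] (size 3, max 27) hi=[31, 45] (size 2, min 31) -> median=27
Step 6: insert 4 -> lo=[4, 4, 24] (size 3, max 24) hi=[27, 31, 45] (size 3, min 27) -> median=25.5
Step 7: insert 33 -> lo=[4, 4, 24, 27] (size 4, max 27) hi=[31, 33, 45] (size 3, min 31) -> median=27
Step 8: insert 31 -> lo=[4, 4, 24, 27] (size 4, max 27) hi=[31, 31, 33, 45] (size 4, min 31) -> median=29
Step 9: insert 27 -> lo=[4, 4, 24, 27, 27] (size 5, max 27) hi=[31, 31, 33, 45] (size 4, min 31) -> median=27
Step 10: insert 36 -> lo=[4, 4, 24, 27, 27] (size 5, max 27) hi=[31, 31, 33, 36, 45] (size 5, min 31) -> median=29
Step 11: insert 27 -> lo=[4, 4, 24, 27, 27, 27] (size 6, max 27) hi=[31, 31, 33, 36, 45] (size 5, min 31) -> median=27
Step 12: insert 4 -> lo=[4, 4, 4, 24, 27, 27] (size 6, max 27) hi=[27, 31, 31, 33, 36, 45] (size 6, min 27) -> median=27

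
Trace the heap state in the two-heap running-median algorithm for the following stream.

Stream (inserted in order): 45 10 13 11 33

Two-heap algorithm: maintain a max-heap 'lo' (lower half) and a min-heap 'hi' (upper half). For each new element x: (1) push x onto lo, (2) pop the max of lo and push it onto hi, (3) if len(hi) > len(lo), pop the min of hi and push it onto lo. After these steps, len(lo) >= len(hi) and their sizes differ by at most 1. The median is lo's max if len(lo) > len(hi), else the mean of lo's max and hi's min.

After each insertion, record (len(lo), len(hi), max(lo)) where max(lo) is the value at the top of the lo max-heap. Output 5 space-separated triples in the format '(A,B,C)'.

Step 1: insert 45 -> lo=[45] hi=[] -> (len(lo)=1, len(hi)=0, max(lo)=45)
Step 2: insert 10 -> lo=[10] hi=[45] -> (len(lo)=1, len(hi)=1, max(lo)=10)
Step 3: insert 13 -> lo=[10, 13] hi=[45] -> (len(lo)=2, len(hi)=1, max(lo)=13)
Step 4: insert 11 -> lo=[10, 11] hi=[13, 45] -> (len(lo)=2, len(hi)=2, max(lo)=11)
Step 5: insert 33 -> lo=[10, 11, 13] hi=[33, 45] -> (len(lo)=3, len(hi)=2, max(lo)=13)

Answer: (1,0,45) (1,1,10) (2,1,13) (2,2,11) (3,2,13)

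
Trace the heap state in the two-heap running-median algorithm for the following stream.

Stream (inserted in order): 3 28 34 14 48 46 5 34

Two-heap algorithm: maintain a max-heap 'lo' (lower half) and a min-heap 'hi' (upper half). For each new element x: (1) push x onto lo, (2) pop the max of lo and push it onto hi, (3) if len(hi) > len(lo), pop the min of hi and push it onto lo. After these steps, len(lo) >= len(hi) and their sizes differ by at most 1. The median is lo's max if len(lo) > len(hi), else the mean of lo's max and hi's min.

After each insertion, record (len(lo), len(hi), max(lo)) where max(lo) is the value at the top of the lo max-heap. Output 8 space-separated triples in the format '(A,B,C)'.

Answer: (1,0,3) (1,1,3) (2,1,28) (2,2,14) (3,2,28) (3,3,28) (4,3,28) (4,4,28)

Derivation:
Step 1: insert 3 -> lo=[3] hi=[] -> (len(lo)=1, len(hi)=0, max(lo)=3)
Step 2: insert 28 -> lo=[3] hi=[28] -> (len(lo)=1, len(hi)=1, max(lo)=3)
Step 3: insert 34 -> lo=[3, 28] hi=[34] -> (len(lo)=2, len(hi)=1, max(lo)=28)
Step 4: insert 14 -> lo=[3, 14] hi=[28, 34] -> (len(lo)=2, len(hi)=2, max(lo)=14)
Step 5: insert 48 -> lo=[3, 14, 28] hi=[34, 48] -> (len(lo)=3, len(hi)=2, max(lo)=28)
Step 6: insert 46 -> lo=[3, 14, 28] hi=[34, 46, 48] -> (len(lo)=3, len(hi)=3, max(lo)=28)
Step 7: insert 5 -> lo=[3, 5, 14, 28] hi=[34, 46, 48] -> (len(lo)=4, len(hi)=3, max(lo)=28)
Step 8: insert 34 -> lo=[3, 5, 14, 28] hi=[34, 34, 46, 48] -> (len(lo)=4, len(hi)=4, max(lo)=28)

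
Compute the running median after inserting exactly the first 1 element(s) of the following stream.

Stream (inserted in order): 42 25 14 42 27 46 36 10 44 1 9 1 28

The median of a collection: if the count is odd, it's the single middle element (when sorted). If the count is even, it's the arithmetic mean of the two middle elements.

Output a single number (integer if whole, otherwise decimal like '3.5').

Answer: 42

Derivation:
Step 1: insert 42 -> lo=[42] (size 1, max 42) hi=[] (size 0) -> median=42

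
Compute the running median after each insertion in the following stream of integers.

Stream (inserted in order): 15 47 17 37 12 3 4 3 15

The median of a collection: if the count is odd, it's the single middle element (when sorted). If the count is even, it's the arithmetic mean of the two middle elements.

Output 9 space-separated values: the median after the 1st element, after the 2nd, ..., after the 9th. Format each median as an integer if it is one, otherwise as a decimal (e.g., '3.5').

Answer: 15 31 17 27 17 16 15 13.5 15

Derivation:
Step 1: insert 15 -> lo=[15] (size 1, max 15) hi=[] (size 0) -> median=15
Step 2: insert 47 -> lo=[15] (size 1, max 15) hi=[47] (size 1, min 47) -> median=31
Step 3: insert 17 -> lo=[15, 17] (size 2, max 17) hi=[47] (size 1, min 47) -> median=17
Step 4: insert 37 -> lo=[15, 17] (size 2, max 17) hi=[37, 47] (size 2, min 37) -> median=27
Step 5: insert 12 -> lo=[12, 15, 17] (size 3, max 17) hi=[37, 47] (size 2, min 37) -> median=17
Step 6: insert 3 -> lo=[3, 12, 15] (size 3, max 15) hi=[17, 37, 47] (size 3, min 17) -> median=16
Step 7: insert 4 -> lo=[3, 4, 12, 15] (size 4, max 15) hi=[17, 37, 47] (size 3, min 17) -> median=15
Step 8: insert 3 -> lo=[3, 3, 4, 12] (size 4, max 12) hi=[15, 17, 37, 47] (size 4, min 15) -> median=13.5
Step 9: insert 15 -> lo=[3, 3, 4, 12, 15] (size 5, max 15) hi=[15, 17, 37, 47] (size 4, min 15) -> median=15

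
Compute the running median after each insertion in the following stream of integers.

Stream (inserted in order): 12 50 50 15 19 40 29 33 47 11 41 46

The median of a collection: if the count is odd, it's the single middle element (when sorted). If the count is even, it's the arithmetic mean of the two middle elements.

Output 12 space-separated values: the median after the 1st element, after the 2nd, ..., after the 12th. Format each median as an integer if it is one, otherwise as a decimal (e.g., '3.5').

Answer: 12 31 50 32.5 19 29.5 29 31 33 31 33 36.5

Derivation:
Step 1: insert 12 -> lo=[12] (size 1, max 12) hi=[] (size 0) -> median=12
Step 2: insert 50 -> lo=[12] (size 1, max 12) hi=[50] (size 1, min 50) -> median=31
Step 3: insert 50 -> lo=[12, 50] (size 2, max 50) hi=[50] (size 1, min 50) -> median=50
Step 4: insert 15 -> lo=[12, 15] (size 2, max 15) hi=[50, 50] (size 2, min 50) -> median=32.5
Step 5: insert 19 -> lo=[12, 15, 19] (size 3, max 19) hi=[50, 50] (size 2, min 50) -> median=19
Step 6: insert 40 -> lo=[12, 15, 19] (size 3, max 19) hi=[40, 50, 50] (size 3, min 40) -> median=29.5
Step 7: insert 29 -> lo=[12, 15, 19, 29] (size 4, max 29) hi=[40, 50, 50] (size 3, min 40) -> median=29
Step 8: insert 33 -> lo=[12, 15, 19, 29] (size 4, max 29) hi=[33, 40, 50, 50] (size 4, min 33) -> median=31
Step 9: insert 47 -> lo=[12, 15, 19, 29, 33] (size 5, max 33) hi=[40, 47, 50, 50] (size 4, min 40) -> median=33
Step 10: insert 11 -> lo=[11, 12, 15, 19, 29] (size 5, max 29) hi=[33, 40, 47, 50, 50] (size 5, min 33) -> median=31
Step 11: insert 41 -> lo=[11, 12, 15, 19, 29, 33] (size 6, max 33) hi=[40, 41, 47, 50, 50] (size 5, min 40) -> median=33
Step 12: insert 46 -> lo=[11, 12, 15, 19, 29, 33] (size 6, max 33) hi=[40, 41, 46, 47, 50, 50] (size 6, min 40) -> median=36.5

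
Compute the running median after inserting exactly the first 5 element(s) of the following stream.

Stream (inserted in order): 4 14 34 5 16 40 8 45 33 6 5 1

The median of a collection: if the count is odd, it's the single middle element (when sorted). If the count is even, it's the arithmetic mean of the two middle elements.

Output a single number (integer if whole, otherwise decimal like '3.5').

Answer: 14

Derivation:
Step 1: insert 4 -> lo=[4] (size 1, max 4) hi=[] (size 0) -> median=4
Step 2: insert 14 -> lo=[4] (size 1, max 4) hi=[14] (size 1, min 14) -> median=9
Step 3: insert 34 -> lo=[4, 14] (size 2, max 14) hi=[34] (size 1, min 34) -> median=14
Step 4: insert 5 -> lo=[4, 5] (size 2, max 5) hi=[14, 34] (size 2, min 14) -> median=9.5
Step 5: insert 16 -> lo=[4, 5, 14] (size 3, max 14) hi=[16, 34] (size 2, min 16) -> median=14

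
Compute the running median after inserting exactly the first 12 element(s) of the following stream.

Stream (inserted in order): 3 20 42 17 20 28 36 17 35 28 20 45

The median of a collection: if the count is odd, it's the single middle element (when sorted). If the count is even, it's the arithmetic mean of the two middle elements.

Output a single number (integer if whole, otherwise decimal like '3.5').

Step 1: insert 3 -> lo=[3] (size 1, max 3) hi=[] (size 0) -> median=3
Step 2: insert 20 -> lo=[3] (size 1, max 3) hi=[20] (size 1, min 20) -> median=11.5
Step 3: insert 42 -> lo=[3, 20] (size 2, max 20) hi=[42] (size 1, min 42) -> median=20
Step 4: insert 17 -> lo=[3, 17] (size 2, max 17) hi=[20, 42] (size 2, min 20) -> median=18.5
Step 5: insert 20 -> lo=[3, 17, 20] (size 3, max 20) hi=[20, 42] (size 2, min 20) -> median=20
Step 6: insert 28 -> lo=[3, 17, 20] (size 3, max 20) hi=[20, 28, 42] (size 3, min 20) -> median=20
Step 7: insert 36 -> lo=[3, 17, 20, 20] (size 4, max 20) hi=[28, 36, 42] (size 3, min 28) -> median=20
Step 8: insert 17 -> lo=[3, 17, 17, 20] (size 4, max 20) hi=[20, 28, 36, 42] (size 4, min 20) -> median=20
Step 9: insert 35 -> lo=[3, 17, 17, 20, 20] (size 5, max 20) hi=[28, 35, 36, 42] (size 4, min 28) -> median=20
Step 10: insert 28 -> lo=[3, 17, 17, 20, 20] (size 5, max 20) hi=[28, 28, 35, 36, 42] (size 5, min 28) -> median=24
Step 11: insert 20 -> lo=[3, 17, 17, 20, 20, 20] (size 6, max 20) hi=[28, 28, 35, 36, 42] (size 5, min 28) -> median=20
Step 12: insert 45 -> lo=[3, 17, 17, 20, 20, 20] (size 6, max 20) hi=[28, 28, 35, 36, 42, 45] (size 6, min 28) -> median=24

Answer: 24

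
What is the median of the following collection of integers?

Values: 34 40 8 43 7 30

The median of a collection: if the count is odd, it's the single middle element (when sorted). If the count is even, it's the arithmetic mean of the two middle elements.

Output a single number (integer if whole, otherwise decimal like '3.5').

Step 1: insert 34 -> lo=[34] (size 1, max 34) hi=[] (size 0) -> median=34
Step 2: insert 40 -> lo=[34] (size 1, max 34) hi=[40] (size 1, min 40) -> median=37
Step 3: insert 8 -> lo=[8, 34] (size 2, max 34) hi=[40] (size 1, min 40) -> median=34
Step 4: insert 43 -> lo=[8, 34] (size 2, max 34) hi=[40, 43] (size 2, min 40) -> median=37
Step 5: insert 7 -> lo=[7, 8, 34] (size 3, max 34) hi=[40, 43] (size 2, min 40) -> median=34
Step 6: insert 30 -> lo=[7, 8, 30] (size 3, max 30) hi=[34, 40, 43] (size 3, min 34) -> median=32

Answer: 32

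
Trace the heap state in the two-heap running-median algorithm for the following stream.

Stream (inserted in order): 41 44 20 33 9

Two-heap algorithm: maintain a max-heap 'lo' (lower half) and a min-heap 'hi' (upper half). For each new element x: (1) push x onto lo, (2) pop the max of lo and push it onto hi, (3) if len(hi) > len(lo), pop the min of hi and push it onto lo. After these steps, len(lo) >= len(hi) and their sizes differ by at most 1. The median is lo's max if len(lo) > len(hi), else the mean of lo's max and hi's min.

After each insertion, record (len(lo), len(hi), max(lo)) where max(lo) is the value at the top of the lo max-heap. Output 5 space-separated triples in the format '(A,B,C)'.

Step 1: insert 41 -> lo=[41] hi=[] -> (len(lo)=1, len(hi)=0, max(lo)=41)
Step 2: insert 44 -> lo=[41] hi=[44] -> (len(lo)=1, len(hi)=1, max(lo)=41)
Step 3: insert 20 -> lo=[20, 41] hi=[44] -> (len(lo)=2, len(hi)=1, max(lo)=41)
Step 4: insert 33 -> lo=[20, 33] hi=[41, 44] -> (len(lo)=2, len(hi)=2, max(lo)=33)
Step 5: insert 9 -> lo=[9, 20, 33] hi=[41, 44] -> (len(lo)=3, len(hi)=2, max(lo)=33)

Answer: (1,0,41) (1,1,41) (2,1,41) (2,2,33) (3,2,33)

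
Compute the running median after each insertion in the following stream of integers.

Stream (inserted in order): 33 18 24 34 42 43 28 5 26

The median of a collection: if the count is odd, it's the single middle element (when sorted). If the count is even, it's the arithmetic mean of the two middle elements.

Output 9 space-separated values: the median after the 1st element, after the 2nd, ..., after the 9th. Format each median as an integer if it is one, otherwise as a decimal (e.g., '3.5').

Step 1: insert 33 -> lo=[33] (size 1, max 33) hi=[] (size 0) -> median=33
Step 2: insert 18 -> lo=[18] (size 1, max 18) hi=[33] (size 1, min 33) -> median=25.5
Step 3: insert 24 -> lo=[18, 24] (size 2, max 24) hi=[33] (size 1, min 33) -> median=24
Step 4: insert 34 -> lo=[18, 24] (size 2, max 24) hi=[33, 34] (size 2, min 33) -> median=28.5
Step 5: insert 42 -> lo=[18, 24, 33] (size 3, max 33) hi=[34, 42] (size 2, min 34) -> median=33
Step 6: insert 43 -> lo=[18, 24, 33] (size 3, max 33) hi=[34, 42, 43] (size 3, min 34) -> median=33.5
Step 7: insert 28 -> lo=[18, 24, 28, 33] (size 4, max 33) hi=[34, 42, 43] (size 3, min 34) -> median=33
Step 8: insert 5 -> lo=[5, 18, 24, 28] (size 4, max 28) hi=[33, 34, 42, 43] (size 4, min 33) -> median=30.5
Step 9: insert 26 -> lo=[5, 18, 24, 26, 28] (size 5, max 28) hi=[33, 34, 42, 43] (size 4, min 33) -> median=28

Answer: 33 25.5 24 28.5 33 33.5 33 30.5 28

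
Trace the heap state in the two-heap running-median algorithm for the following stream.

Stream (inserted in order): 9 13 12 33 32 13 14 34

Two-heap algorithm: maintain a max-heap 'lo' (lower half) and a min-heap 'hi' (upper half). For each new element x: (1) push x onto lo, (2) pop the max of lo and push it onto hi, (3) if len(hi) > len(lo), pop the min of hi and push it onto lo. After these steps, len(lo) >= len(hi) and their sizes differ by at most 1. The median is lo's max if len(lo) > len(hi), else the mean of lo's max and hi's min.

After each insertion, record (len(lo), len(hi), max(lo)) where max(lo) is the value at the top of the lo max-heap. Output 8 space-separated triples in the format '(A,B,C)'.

Step 1: insert 9 -> lo=[9] hi=[] -> (len(lo)=1, len(hi)=0, max(lo)=9)
Step 2: insert 13 -> lo=[9] hi=[13] -> (len(lo)=1, len(hi)=1, max(lo)=9)
Step 3: insert 12 -> lo=[9, 12] hi=[13] -> (len(lo)=2, len(hi)=1, max(lo)=12)
Step 4: insert 33 -> lo=[9, 12] hi=[13, 33] -> (len(lo)=2, len(hi)=2, max(lo)=12)
Step 5: insert 32 -> lo=[9, 12, 13] hi=[32, 33] -> (len(lo)=3, len(hi)=2, max(lo)=13)
Step 6: insert 13 -> lo=[9, 12, 13] hi=[13, 32, 33] -> (len(lo)=3, len(hi)=3, max(lo)=13)
Step 7: insert 14 -> lo=[9, 12, 13, 13] hi=[14, 32, 33] -> (len(lo)=4, len(hi)=3, max(lo)=13)
Step 8: insert 34 -> lo=[9, 12, 13, 13] hi=[14, 32, 33, 34] -> (len(lo)=4, len(hi)=4, max(lo)=13)

Answer: (1,0,9) (1,1,9) (2,1,12) (2,2,12) (3,2,13) (3,3,13) (4,3,13) (4,4,13)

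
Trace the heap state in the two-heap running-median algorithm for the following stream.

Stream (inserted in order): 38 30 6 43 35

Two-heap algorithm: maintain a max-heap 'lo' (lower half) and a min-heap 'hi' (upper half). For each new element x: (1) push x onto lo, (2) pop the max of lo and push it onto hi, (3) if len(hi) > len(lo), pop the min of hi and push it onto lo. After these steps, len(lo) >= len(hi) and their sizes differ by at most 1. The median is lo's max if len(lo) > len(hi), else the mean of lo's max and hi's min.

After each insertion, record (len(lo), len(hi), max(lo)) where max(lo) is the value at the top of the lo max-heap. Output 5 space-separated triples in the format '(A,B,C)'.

Step 1: insert 38 -> lo=[38] hi=[] -> (len(lo)=1, len(hi)=0, max(lo)=38)
Step 2: insert 30 -> lo=[30] hi=[38] -> (len(lo)=1, len(hi)=1, max(lo)=30)
Step 3: insert 6 -> lo=[6, 30] hi=[38] -> (len(lo)=2, len(hi)=1, max(lo)=30)
Step 4: insert 43 -> lo=[6, 30] hi=[38, 43] -> (len(lo)=2, len(hi)=2, max(lo)=30)
Step 5: insert 35 -> lo=[6, 30, 35] hi=[38, 43] -> (len(lo)=3, len(hi)=2, max(lo)=35)

Answer: (1,0,38) (1,1,30) (2,1,30) (2,2,30) (3,2,35)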